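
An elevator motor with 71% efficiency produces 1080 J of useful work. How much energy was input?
W_in = W_out/η = 1080/0.71 = 1521 J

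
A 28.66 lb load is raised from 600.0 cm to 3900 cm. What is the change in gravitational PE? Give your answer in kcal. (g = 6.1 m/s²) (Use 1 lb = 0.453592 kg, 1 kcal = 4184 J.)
Convert to SI: m = 12.9999 kg, Δh = 33.0 m
ΔPE = mgΔh = (12.9999)(6.1)(33.0) = 2616.89 J = 0.6255 kcal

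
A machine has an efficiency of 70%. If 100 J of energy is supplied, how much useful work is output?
W_out = η·W_in = 0.7·100 = 70.0 J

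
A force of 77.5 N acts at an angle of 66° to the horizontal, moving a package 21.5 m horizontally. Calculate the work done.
W = F·d·cosθ = (77.5)(21.5)cos(66°) = 677.7 J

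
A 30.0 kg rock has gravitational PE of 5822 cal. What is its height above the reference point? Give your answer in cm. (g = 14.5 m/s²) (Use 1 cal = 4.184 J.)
Convert to SI: m = 30.0 kg, PE = 24359.2 J
h = PE/(mg) = 24359.2/(30.0·14.5) = 55.9983 m = 5600 cm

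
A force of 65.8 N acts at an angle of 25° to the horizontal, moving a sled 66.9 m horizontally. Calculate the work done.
W = F·d·cosθ = (65.8)(66.9)cos(25°) = 3990 J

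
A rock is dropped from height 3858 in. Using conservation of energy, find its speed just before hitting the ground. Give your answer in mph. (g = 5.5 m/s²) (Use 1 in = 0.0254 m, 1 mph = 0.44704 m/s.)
Convert to SI: h = 97.9932 m
mgh = ½mv² ⇒ v = √(2gh) = √(2·5.5·97.9932) = 32.8318 m/s = 73.44 mph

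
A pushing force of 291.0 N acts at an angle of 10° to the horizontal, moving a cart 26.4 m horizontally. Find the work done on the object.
W = F·d·cosθ = (291.0)(26.4)cos(10°) = 7566 J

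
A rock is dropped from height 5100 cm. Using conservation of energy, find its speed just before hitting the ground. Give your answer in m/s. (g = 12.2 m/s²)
Convert to SI: h = 51.0 m
mgh = ½mv² ⇒ v = √(2gh) = √(2·12.2·51.0) = 35.28 m/s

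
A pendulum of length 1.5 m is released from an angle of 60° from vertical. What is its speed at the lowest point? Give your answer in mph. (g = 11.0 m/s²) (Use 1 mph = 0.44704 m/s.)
h = L(1 − cosθ) = 1.5(1 − cos60°) = 0.75 m
v = √(2gh) = √(2·11.0·0.75) = 4.06202 m/s = 9.086 mph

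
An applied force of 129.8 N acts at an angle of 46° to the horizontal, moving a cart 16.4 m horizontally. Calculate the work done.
W = F·d·cosθ = (129.8)(16.4)cos(46°) = 1479 J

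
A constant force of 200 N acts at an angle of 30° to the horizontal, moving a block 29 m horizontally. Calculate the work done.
W = F·d·cosθ = (200)(29)cos(30°) = 5023 J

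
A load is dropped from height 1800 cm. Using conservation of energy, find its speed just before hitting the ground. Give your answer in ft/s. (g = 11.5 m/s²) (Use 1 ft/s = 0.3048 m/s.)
Convert to SI: h = 18.0 m
mgh = ½mv² ⇒ v = √(2gh) = √(2·11.5·18.0) = 20.347 m/s = 66.76 ft/s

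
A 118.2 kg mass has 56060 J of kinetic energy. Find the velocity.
v = √(2·KE/m) = √(2·56060/118.2) = 30.8 m/s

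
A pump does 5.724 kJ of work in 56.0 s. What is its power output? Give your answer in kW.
Convert to SI: W = 5724.0 J, t = 56.0 s
P = W/t = 5724.0/56.0 = 102.214 W = 0.1022 kW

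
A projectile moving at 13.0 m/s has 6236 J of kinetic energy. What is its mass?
m = 2·KE/v² = 2·6236/(13.0)² = 73.8 kg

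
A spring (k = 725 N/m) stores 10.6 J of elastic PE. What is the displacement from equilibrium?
x = √(2·PE/k) = √(2·10.6/725) = 0.171 m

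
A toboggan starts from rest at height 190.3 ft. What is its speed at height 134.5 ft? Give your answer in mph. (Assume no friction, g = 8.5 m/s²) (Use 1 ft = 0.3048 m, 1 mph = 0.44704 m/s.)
Convert to SI: h₁−h₂ = 17.0078 m
mgh₁ = mgh₂ + ½mv² ⇒ v = √(2g(h₁−h₂)) = √(2·8.5·17.0078) = 17.0039 m/s = 38.04 mph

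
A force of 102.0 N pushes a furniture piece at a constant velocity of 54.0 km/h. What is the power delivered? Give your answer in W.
Convert to SI: F = 102.0 N, v = 15.0 m/s
P = Fv = (102.0)(15.0) = 1530 W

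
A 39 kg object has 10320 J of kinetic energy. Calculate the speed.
v = √(2·KE/m) = √(2·10320/39) = 23.01 m/s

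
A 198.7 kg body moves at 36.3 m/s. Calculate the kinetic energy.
KE = ½mv² = ½(198.7)(36.3)² = 130900 J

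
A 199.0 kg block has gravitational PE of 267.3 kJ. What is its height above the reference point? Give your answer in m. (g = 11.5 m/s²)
Convert to SI: m = 199.0 kg, PE = 267300 J
h = PE/(mg) = 267300/(199.0·11.5) = 116.8 m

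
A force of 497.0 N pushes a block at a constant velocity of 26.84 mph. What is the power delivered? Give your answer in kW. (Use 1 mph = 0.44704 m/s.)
Convert to SI: F = 497.0 N, v = 11.9986 m/s
P = Fv = (497.0)(11.9986) = 5963.28 W = 5.963 kW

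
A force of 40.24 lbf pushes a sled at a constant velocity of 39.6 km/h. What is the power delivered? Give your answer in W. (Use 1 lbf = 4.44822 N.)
Convert to SI: F = 178.996 N, v = 11.0 m/s
P = Fv = (178.996)(11.0) = 1969 W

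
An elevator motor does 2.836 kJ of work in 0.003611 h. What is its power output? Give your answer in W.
Convert to SI: W = 2836.0 J, t = 12.9996 s
P = W/t = 2836.0/12.9996 = 218.2 W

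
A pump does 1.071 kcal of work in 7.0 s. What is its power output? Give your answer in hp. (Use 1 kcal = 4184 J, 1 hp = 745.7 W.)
Convert to SI: W = 4481.06 J, t = 7.0 s
P = W/t = 4481.06/7.0 = 640.152 W = 0.8585 hp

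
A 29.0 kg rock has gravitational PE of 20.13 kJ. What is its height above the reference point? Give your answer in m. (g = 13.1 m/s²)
Convert to SI: m = 29.0 kg, PE = 20130.0 J
h = PE/(mg) = 20130.0/(29.0·13.1) = 52.99 m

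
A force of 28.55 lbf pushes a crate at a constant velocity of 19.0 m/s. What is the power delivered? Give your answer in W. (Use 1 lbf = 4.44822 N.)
Convert to SI: F = 126.997 N, v = 19.0 m/s
P = Fv = (126.997)(19.0) = 2413 W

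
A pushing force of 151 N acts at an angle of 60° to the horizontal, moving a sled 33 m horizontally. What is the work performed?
W = F·d·cosθ = (151)(33)cos(60°) = 2492 J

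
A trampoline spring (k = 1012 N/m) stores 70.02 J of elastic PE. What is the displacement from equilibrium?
x = √(2·PE/k) = √(2·70.02/1012) = 0.372 m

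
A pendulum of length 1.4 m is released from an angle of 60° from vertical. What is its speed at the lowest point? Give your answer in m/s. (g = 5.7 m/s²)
h = L(1 − cosθ) = 1.4(1 − cos60°) = 0.7 m
v = √(2gh) = √(2·5.7·0.7) = 2.825 m/s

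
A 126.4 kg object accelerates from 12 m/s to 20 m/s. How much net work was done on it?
W = ΔKE = ½m(v₂² − v₁²) = ½(126.4)(20² − 12²) = 16179.2 J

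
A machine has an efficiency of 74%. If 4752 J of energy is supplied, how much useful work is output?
W_out = η·W_in = 0.74·4752 = 3516.48 J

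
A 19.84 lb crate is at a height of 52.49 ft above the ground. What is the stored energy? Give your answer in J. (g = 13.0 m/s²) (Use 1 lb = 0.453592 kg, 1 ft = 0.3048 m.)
Convert to SI: m = 8.99927 kg, h = 15.999 m
PE = mgh = (8.99927)(13.0)(15.999) = 1872 J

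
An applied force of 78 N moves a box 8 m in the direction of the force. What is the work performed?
W = F·d = (78)(8) = 624.0 J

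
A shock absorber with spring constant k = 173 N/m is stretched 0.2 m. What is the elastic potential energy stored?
PE = ½kx² = ½(173)(0.2)² = 3.46 J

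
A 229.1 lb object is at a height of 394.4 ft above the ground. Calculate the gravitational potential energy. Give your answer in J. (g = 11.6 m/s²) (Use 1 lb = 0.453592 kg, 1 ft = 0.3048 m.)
Convert to SI: m = 103.918 kg, h = 120.213 m
PE = mgh = (103.918)(11.6)(120.213) = 144900 J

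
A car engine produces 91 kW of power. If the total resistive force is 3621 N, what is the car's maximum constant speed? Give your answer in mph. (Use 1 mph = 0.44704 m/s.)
P = Fv ⇒ v = P/F = 91000 W/3621.0 N = 25.1312 m/s = 56.22 mph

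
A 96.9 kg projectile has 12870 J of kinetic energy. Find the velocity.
v = √(2·KE/m) = √(2·12870/96.9) = 16.3 m/s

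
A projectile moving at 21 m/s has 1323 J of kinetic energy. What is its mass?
m = 2·KE/v² = 2·1323/(21)² = 6.0 kg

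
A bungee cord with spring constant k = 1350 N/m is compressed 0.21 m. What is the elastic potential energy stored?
PE = ½kx² = ½(1350)(0.21)² = 29.77 J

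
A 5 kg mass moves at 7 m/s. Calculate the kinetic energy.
KE = ½mv² = ½(5)(7)² = 122.5 J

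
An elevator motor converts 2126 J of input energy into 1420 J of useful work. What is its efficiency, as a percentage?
η = W_out/W_in = 1420/2126 = 66.79%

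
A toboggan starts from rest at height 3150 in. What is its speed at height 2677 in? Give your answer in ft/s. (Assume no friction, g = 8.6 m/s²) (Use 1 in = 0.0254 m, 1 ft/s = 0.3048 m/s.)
Convert to SI: h₁−h₂ = 12.0142 m
mgh₁ = mgh₂ + ½mv² ⇒ v = √(2g(h₁−h₂)) = √(2·8.6·12.0142) = 14.3751 m/s = 47.16 ft/s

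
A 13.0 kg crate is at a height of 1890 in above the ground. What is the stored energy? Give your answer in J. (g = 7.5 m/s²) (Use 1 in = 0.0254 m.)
Convert to SI: m = 13.0 kg, h = 48.006 m
PE = mgh = (13.0)(7.5)(48.006) = 4681 J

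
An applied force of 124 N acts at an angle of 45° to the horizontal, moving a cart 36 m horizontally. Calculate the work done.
W = F·d·cosθ = (124)(36)cos(45°) = 3157 J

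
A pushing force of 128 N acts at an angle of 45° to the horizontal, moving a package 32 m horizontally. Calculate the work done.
W = F·d·cosθ = (128)(32)cos(45°) = 2896 J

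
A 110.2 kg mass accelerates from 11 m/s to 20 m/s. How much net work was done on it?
W = ΔKE = ½m(v₂² − v₁²) = ½(110.2)(20² − 11²) = 15372.9 J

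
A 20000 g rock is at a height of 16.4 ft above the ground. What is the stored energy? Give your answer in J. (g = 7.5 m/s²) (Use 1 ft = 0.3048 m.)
Convert to SI: m = 20.0 kg, h = 4.99872 m
PE = mgh = (20.0)(7.5)(4.99872) = 749.8 J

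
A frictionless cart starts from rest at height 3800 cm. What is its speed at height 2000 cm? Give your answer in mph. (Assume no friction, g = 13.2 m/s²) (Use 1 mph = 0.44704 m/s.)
Convert to SI: h₁−h₂ = 18.0 m
mgh₁ = mgh₂ + ½mv² ⇒ v = √(2g(h₁−h₂)) = √(2·13.2·18.0) = 21.7991 m/s = 48.76 mph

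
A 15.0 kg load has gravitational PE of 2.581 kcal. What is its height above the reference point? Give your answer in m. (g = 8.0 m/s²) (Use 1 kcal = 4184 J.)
Convert to SI: m = 15.0 kg, PE = 10798.9 J
h = PE/(mg) = 10798.9/(15.0·8.0) = 89.99 m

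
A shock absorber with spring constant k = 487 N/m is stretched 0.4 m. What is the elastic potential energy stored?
PE = ½kx² = ½(487)(0.4)² = 38.96 J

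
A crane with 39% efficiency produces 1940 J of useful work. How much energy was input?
W_in = W_out/η = 1940/0.39 = 4974 J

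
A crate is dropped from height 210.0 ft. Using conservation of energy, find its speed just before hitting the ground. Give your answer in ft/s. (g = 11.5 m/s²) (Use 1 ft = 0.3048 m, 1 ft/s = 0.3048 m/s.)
Convert to SI: h = 64.008 m
mgh = ½mv² ⇒ v = √(2gh) = √(2·11.5·64.008) = 38.3691 m/s = 125.9 ft/s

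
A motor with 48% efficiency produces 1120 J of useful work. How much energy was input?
W_in = W_out/η = 1120/0.48 = 2333 J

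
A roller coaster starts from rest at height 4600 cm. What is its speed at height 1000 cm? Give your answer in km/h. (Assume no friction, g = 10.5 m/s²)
Convert to SI: h₁−h₂ = 36.0 m
mgh₁ = mgh₂ + ½mv² ⇒ v = √(2g(h₁−h₂)) = √(2·10.5·36.0) = 27.4955 m/s = 98.98 km/h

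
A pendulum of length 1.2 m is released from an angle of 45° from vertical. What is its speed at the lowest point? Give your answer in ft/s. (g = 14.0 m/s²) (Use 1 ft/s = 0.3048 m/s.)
h = L(1 − cosθ) = 1.2(1 − cos45°) = 0.351472 m
v = √(2gh) = √(2·14.0·0.351472) = 3.13707 m/s = 10.29 ft/s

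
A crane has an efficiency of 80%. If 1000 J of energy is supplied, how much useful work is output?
W_out = η·W_in = 0.8·1000 = 800.0 J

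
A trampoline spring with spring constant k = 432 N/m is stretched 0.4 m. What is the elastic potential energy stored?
PE = ½kx² = ½(432)(0.4)² = 34.56 J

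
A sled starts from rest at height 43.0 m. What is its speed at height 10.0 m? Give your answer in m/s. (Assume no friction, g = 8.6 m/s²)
mgh₁ = mgh₂ + ½mv² ⇒ v = √(2g(h₁−h₂)) = √(2·8.6·33.0) = 23.82 m/s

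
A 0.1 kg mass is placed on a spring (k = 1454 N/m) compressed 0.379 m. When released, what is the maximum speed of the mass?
½kx² = ½mv² ⇒ v = x√(k/m) = (0.379)√(1454/0.1) = 45.7 m/s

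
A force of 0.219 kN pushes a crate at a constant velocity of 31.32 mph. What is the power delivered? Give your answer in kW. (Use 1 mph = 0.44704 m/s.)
Convert to SI: F = 219.0 N, v = 14.0013 m/s
P = Fv = (219.0)(14.0013) = 3066.28 W = 3.066 kW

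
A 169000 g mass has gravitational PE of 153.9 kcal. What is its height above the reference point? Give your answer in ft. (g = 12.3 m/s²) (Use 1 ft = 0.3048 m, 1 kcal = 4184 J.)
Convert to SI: m = 169.0 kg, PE = 643918 J
h = PE/(mg) = 643918/(169.0·12.3) = 309.769 m = 1016 ft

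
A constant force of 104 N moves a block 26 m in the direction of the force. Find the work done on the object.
W = F·d = (104)(26) = 2704 J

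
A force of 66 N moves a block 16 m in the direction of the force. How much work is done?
W = F·d = (66)(16) = 1056 J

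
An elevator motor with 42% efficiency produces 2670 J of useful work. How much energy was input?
W_in = W_out/η = 2670/0.42 = 6357 J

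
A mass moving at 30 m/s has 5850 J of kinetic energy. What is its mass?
m = 2·KE/v² = 2·5850/(30)² = 13.0 kg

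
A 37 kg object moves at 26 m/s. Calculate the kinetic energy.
KE = ½mv² = ½(37)(26)² = 12506.0 J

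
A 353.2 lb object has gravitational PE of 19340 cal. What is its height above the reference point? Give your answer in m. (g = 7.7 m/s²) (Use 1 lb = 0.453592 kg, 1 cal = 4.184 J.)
Convert to SI: m = 160.209 kg, PE = 80918.6 J
h = PE/(mg) = 80918.6/(160.209·7.7) = 65.6 m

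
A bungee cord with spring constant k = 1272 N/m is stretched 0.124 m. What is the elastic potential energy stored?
PE = ½kx² = ½(1272)(0.124)² = 9.779 J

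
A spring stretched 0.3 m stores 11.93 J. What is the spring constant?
k = 2·PE/x² = 2·11.93/(0.3)² = 265.1 N/m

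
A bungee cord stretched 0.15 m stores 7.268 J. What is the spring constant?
k = 2·PE/x² = 2·7.268/(0.15)² = 646.0 N/m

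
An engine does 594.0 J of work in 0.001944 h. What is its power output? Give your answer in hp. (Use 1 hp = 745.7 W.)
Convert to SI: W = 594.0 J, t = 6.9984 s
P = W/t = 594.0/6.9984 = 84.8765 W = 0.1138 hp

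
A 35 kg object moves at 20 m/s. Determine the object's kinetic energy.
KE = ½mv² = ½(35)(20)² = 7000.0 J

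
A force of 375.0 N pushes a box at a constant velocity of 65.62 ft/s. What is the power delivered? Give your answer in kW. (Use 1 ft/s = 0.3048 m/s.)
Convert to SI: F = 375.0 N, v = 20.001 m/s
P = Fv = (375.0)(20.001) = 7500.37 W = 7.5 kW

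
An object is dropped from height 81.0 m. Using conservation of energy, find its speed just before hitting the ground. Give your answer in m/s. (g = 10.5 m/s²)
mgh = ½mv² ⇒ v = √(2gh) = √(2·10.5·81.0) = 41.24 m/s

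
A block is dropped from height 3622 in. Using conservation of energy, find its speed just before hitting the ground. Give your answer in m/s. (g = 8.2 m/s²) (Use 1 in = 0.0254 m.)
Convert to SI: h = 91.9988 m
mgh = ½mv² ⇒ v = √(2gh) = √(2·8.2·91.9988) = 38.84 m/s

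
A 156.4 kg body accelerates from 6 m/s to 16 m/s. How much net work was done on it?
W = ΔKE = ½m(v₂² − v₁²) = ½(156.4)(16² − 6²) = 17204.0 J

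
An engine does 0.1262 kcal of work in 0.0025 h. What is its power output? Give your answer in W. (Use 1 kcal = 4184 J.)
Convert to SI: W = 528.021 J, t = 9.0 s
P = W/t = 528.021/9.0 = 58.67 W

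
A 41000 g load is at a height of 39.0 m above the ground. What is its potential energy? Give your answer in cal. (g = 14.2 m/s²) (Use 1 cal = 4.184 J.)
Convert to SI: m = 41.0 kg, h = 39.0 m
PE = mgh = (41.0)(14.2)(39.0) = 22705.8 J = 5427 cal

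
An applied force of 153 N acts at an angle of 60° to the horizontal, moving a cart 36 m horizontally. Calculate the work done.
W = F·d·cosθ = (153)(36)cos(60°) = 2754 J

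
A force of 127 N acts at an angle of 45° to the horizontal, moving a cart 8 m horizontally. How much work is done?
W = F·d·cosθ = (127)(8)cos(45°) = 718.4 J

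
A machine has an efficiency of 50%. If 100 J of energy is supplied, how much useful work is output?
W_out = η·W_in = 0.5·100 = 50.0 J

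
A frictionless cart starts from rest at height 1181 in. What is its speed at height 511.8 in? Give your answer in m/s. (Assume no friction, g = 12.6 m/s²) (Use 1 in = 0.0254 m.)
Convert to SI: h₁−h₂ = 16.9977 m
mgh₁ = mgh₂ + ½mv² ⇒ v = √(2g(h₁−h₂)) = √(2·12.6·16.9977) = 20.7 m/s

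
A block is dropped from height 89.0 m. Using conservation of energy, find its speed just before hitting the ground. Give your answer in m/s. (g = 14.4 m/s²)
mgh = ½mv² ⇒ v = √(2gh) = √(2·14.4·89.0) = 50.63 m/s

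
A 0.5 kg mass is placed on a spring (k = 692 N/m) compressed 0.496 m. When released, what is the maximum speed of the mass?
½kx² = ½mv² ⇒ v = x√(k/m) = (0.496)√(692/0.5) = 18.45 m/s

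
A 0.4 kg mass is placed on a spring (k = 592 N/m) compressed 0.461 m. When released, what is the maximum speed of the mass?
½kx² = ½mv² ⇒ v = x√(k/m) = (0.461)√(592/0.4) = 17.74 m/s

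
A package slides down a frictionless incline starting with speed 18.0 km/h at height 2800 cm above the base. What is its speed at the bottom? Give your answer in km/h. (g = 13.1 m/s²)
Convert to SI: v₀ = 5.0 m/s, h = 28.0 m
½mv₀² + mgh = ½mv² ⇒ v = √(v₀² + 2gh) = √(5.0² + 2·13.1·28.0) = 27.5427 m/s = 99.15 km/h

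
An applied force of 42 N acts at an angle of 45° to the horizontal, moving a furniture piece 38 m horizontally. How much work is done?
W = F·d·cosθ = (42)(38)cos(45°) = 1129 J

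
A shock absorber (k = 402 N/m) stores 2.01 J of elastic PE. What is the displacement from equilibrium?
x = √(2·PE/k) = √(2·2.01/402) = 0.1 m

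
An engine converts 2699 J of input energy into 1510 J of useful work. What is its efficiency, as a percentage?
η = W_out/W_in = 1510/2699 = 55.95%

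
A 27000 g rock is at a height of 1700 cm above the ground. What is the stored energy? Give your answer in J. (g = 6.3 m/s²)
Convert to SI: m = 27.0 kg, h = 17.0 m
PE = mgh = (27.0)(6.3)(17.0) = 2892 J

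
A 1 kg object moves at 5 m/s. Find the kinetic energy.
KE = ½mv² = ½(1)(5)² = 12.5 J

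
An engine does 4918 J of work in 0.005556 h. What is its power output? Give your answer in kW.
Convert to SI: W = 4918.0 J, t = 20.0016 s
P = W/t = 4918.0/20.0016 = 245.88 W = 0.2459 kW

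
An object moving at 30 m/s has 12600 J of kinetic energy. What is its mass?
m = 2·KE/v² = 2·12600/(30)² = 28.0 kg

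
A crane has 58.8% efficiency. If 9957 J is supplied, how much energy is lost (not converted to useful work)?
W_lost = W_in(1 − η) = 9957·(1 − 0.588) = 4102 J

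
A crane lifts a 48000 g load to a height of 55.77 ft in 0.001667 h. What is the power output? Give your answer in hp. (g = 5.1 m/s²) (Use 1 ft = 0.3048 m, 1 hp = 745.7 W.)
Convert to SI: m = 48.0 kg, h = 16.9987 m, t = 6.0012 s
P = mgh/t = (48.0)(5.1)(16.9987)/6.0012 = 693.408 W = 0.9299 hp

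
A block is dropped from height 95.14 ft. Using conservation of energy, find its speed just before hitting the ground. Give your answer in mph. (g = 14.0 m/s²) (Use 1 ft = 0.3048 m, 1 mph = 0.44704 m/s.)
Convert to SI: h = 28.9987 m
mgh = ½mv² ⇒ v = √(2gh) = √(2·14.0·28.9987) = 28.495 m/s = 63.74 mph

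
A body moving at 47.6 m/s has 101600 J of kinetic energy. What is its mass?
m = 2·KE/v² = 2·101600/(47.6)² = 89.68 kg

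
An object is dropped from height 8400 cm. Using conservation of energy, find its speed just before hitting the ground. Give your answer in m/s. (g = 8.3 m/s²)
Convert to SI: h = 84.0 m
mgh = ½mv² ⇒ v = √(2gh) = √(2·8.3·84.0) = 37.34 m/s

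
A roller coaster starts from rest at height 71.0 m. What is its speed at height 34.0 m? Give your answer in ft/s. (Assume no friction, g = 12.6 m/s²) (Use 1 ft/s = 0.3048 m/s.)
mgh₁ = mgh₂ + ½mv² ⇒ v = √(2g(h₁−h₂)) = √(2·12.6·37.0) = 30.5352 m/s = 100.2 ft/s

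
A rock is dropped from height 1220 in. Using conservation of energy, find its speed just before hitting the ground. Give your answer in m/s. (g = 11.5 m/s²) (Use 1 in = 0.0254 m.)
Convert to SI: h = 30.988 m
mgh = ½mv² ⇒ v = √(2gh) = √(2·11.5·30.988) = 26.7 m/s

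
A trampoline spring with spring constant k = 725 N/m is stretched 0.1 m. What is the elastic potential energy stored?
PE = ½kx² = ½(725)(0.1)² = 3.625 J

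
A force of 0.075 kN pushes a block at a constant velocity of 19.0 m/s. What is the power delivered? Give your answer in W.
Convert to SI: F = 75.0 N, v = 19.0 m/s
P = Fv = (75.0)(19.0) = 1425 W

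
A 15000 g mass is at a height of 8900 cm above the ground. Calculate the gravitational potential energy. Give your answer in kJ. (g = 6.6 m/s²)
Convert to SI: m = 15.0 kg, h = 89.0 m
PE = mgh = (15.0)(6.6)(89.0) = 8811.0 J = 8.811 kJ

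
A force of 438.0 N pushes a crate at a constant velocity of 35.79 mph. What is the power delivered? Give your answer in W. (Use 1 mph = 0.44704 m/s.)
Convert to SI: F = 438.0 N, v = 15.9996 m/s
P = Fv = (438.0)(15.9996) = 7008 W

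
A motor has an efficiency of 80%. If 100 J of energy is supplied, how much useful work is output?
W_out = η·W_in = 0.8·100 = 80.0 J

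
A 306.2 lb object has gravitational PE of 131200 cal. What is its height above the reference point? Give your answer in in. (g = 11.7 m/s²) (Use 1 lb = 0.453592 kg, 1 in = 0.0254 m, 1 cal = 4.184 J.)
Convert to SI: m = 138.89 kg, PE = 548941 J
h = PE/(mg) = 548941/(138.89·11.7) = 337.807 m = 13300 in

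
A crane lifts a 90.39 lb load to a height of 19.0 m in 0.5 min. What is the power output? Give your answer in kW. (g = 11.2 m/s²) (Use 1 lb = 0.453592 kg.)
Convert to SI: m = 41.0002 kg, h = 19.0 m, t = 30.0 s
P = mgh/t = (41.0002)(11.2)(19.0)/30.0 = 290.828 W = 0.2908 kW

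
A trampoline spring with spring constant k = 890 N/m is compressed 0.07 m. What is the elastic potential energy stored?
PE = ½kx² = ½(890)(0.07)² = 2.181 J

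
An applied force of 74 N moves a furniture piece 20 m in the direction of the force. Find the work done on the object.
W = F·d = (74)(20) = 1480 J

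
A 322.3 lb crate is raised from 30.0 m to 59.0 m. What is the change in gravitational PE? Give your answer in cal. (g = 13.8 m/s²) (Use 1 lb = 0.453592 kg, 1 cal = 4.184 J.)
Convert to SI: m = 146.193 kg, Δh = 29.0 m
ΔPE = mgΔh = (146.193)(13.8)(29.0) = 58506.3 J = 13980 cal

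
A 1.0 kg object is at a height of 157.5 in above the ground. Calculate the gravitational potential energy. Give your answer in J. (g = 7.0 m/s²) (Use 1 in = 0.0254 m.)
Convert to SI: m = 1.0 kg, h = 4.0005 m
PE = mgh = (1.0)(7.0)(4.0005) = 28.0 J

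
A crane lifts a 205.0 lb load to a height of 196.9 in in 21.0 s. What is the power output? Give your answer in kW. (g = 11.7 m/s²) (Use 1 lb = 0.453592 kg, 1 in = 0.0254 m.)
Convert to SI: m = 92.9864 kg, h = 5.00126 m, t = 21.0 s
P = mgh/t = (92.9864)(11.7)(5.00126)/21.0 = 259.099 W = 0.2591 kW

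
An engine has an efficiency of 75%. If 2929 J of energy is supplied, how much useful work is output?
W_out = η·W_in = 0.75·2929 = 2196.75 J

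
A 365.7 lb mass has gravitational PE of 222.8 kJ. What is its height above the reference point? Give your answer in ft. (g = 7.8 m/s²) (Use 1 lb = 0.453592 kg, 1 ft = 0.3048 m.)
Convert to SI: m = 165.879 kg, PE = 222800 J
h = PE/(mg) = 222800/(165.879·7.8) = 172.199 m = 565.0 ft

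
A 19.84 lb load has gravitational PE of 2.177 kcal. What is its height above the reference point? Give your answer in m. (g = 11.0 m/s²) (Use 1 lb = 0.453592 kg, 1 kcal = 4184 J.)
Convert to SI: m = 8.99927 kg, PE = 9108.57 J
h = PE/(mg) = 9108.57/(8.99927·11.0) = 92.01 m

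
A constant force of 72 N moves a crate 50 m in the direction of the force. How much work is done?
W = F·d = (72)(50) = 3600 J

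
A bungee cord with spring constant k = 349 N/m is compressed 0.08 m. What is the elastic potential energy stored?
PE = ½kx² = ½(349)(0.08)² = 1.117 J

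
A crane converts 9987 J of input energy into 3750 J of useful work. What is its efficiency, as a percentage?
η = W_out/W_in = 3750/9987 = 37.55%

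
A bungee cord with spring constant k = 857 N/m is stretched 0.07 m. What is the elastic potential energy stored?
PE = ½kx² = ½(857)(0.07)² = 2.1 J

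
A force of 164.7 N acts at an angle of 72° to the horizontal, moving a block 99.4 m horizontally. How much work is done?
W = F·d·cosθ = (164.7)(99.4)cos(72°) = 5059 J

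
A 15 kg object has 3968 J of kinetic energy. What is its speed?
v = √(2·KE/m) = √(2·3968/15) = 23.0 m/s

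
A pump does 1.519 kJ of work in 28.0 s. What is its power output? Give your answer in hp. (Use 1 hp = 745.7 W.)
Convert to SI: W = 1519.0 J, t = 28.0 s
P = W/t = 1519.0/28.0 = 54.25 W = 0.07275 hp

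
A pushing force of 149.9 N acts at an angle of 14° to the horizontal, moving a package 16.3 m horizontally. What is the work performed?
W = F·d·cosθ = (149.9)(16.3)cos(14°) = 2371 J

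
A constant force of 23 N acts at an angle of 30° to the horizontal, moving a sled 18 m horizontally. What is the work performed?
W = F·d·cosθ = (23)(18)cos(30°) = 358.5 J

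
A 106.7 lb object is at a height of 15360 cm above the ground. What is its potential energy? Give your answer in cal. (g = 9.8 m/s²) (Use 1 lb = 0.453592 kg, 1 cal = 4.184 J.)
Convert to SI: m = 48.3983 kg, h = 153.6 m
PE = mgh = (48.3983)(9.8)(153.6) = 72852.9 J = 17410 cal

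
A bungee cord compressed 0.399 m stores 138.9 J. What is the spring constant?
k = 2·PE/x² = 2·138.9/(0.399)² = 1745 N/m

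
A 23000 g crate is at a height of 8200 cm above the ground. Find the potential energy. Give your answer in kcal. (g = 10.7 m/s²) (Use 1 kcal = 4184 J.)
Convert to SI: m = 23.0 kg, h = 82.0 m
PE = mgh = (23.0)(10.7)(82.0) = 20180.2 J = 4.823 kcal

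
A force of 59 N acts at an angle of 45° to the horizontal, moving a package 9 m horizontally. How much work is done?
W = F·d·cosθ = (59)(9)cos(45°) = 375.5 J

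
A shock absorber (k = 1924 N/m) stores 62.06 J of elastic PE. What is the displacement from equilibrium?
x = √(2·PE/k) = √(2·62.06/1924) = 0.254 m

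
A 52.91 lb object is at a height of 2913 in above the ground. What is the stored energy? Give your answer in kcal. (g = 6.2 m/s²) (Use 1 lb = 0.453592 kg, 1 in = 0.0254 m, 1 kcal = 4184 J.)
Convert to SI: m = 23.9996 kg, h = 73.9902 m
PE = mgh = (23.9996)(6.2)(73.9902) = 11009.5 J = 2.631 kcal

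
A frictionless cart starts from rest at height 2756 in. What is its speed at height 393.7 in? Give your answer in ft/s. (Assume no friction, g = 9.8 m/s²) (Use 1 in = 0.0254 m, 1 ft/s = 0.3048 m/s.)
Convert to SI: h₁−h₂ = 60.0024 m
mgh₁ = mgh₂ + ½mv² ⇒ v = √(2g(h₁−h₂)) = √(2·9.8·60.0024) = 34.2935 m/s = 112.5 ft/s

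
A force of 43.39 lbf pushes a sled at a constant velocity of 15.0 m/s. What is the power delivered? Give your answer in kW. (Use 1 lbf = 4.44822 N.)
Convert to SI: F = 193.008 N, v = 15.0 m/s
P = Fv = (193.008)(15.0) = 2895.12 W = 2.895 kW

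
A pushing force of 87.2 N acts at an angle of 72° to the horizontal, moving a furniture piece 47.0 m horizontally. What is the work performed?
W = F·d·cosθ = (87.2)(47.0)cos(72°) = 1266 J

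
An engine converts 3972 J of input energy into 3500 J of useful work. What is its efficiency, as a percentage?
η = W_out/W_in = 3500/3972 = 88.12%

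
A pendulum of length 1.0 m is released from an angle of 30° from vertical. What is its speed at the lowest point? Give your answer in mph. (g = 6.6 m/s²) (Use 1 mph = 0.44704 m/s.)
h = L(1 − cosθ) = 1.0(1 − cos30°) = 0.133975 m
v = √(2gh) = √(2·6.6·0.133975) = 1.32984 m/s = 2.975 mph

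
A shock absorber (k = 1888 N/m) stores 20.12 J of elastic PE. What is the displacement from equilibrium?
x = √(2·PE/k) = √(2·20.12/1888) = 0.146 m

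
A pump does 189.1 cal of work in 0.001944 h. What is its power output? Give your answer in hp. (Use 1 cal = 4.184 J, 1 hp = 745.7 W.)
Convert to SI: W = 791.194 J, t = 6.9984 s
P = W/t = 791.194/6.9984 = 113.054 W = 0.1516 hp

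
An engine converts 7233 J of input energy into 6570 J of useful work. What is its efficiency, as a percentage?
η = W_out/W_in = 6570/7233 = 90.83%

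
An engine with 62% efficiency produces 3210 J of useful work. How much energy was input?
W_in = W_out/η = 3210/0.62 = 5177 J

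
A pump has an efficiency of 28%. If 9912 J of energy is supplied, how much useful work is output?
W_out = η·W_in = 0.28·9912 = 2775.36 J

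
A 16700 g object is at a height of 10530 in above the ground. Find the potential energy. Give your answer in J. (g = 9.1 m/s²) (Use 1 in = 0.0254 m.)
Convert to SI: m = 16.7 kg, h = 267.462 m
PE = mgh = (16.7)(9.1)(267.462) = 40650 J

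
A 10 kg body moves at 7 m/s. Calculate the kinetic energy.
KE = ½mv² = ½(10)(7)² = 245.0 J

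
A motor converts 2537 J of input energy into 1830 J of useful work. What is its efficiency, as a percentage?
η = W_out/W_in = 1830/2537 = 72.13%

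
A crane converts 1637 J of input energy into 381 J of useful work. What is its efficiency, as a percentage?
η = W_out/W_in = 381/1637 = 23.27%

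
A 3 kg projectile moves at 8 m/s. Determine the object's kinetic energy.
KE = ½mv² = ½(3)(8)² = 96.0 J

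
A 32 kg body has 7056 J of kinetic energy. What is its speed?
v = √(2·KE/m) = √(2·7056/32) = 21.0 m/s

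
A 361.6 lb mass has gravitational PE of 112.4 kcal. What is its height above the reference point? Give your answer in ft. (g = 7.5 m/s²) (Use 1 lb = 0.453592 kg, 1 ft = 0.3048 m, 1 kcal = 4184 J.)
Convert to SI: m = 164.019 kg, PE = 470282 J
h = PE/(mg) = 470282/(164.019·7.5) = 382.299 m = 1254 ft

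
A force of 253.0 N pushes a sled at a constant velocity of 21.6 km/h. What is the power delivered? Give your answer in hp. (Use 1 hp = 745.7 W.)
Convert to SI: F = 253.0 N, v = 6.0 m/s
P = Fv = (253.0)(6.0) = 1518.0 W = 2.036 hp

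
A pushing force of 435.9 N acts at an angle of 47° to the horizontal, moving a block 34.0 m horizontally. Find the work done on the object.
W = F·d·cosθ = (435.9)(34.0)cos(47°) = 10110 J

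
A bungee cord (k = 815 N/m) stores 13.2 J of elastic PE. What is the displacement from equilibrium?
x = √(2·PE/k) = √(2·13.2/815) = 0.18 m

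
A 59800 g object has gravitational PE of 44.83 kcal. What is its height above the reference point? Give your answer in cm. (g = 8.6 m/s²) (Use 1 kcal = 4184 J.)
Convert to SI: m = 59.8 kg, PE = 187569 J
h = PE/(mg) = 187569/(59.8·8.6) = 364.721 m = 36470 cm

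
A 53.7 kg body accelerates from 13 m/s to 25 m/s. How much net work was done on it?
W = ΔKE = ½m(v₂² − v₁²) = ½(53.7)(25² − 13²) = 12243.6 J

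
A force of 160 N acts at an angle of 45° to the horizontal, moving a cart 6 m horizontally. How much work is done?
W = F·d·cosθ = (160)(6)cos(45°) = 678.8 J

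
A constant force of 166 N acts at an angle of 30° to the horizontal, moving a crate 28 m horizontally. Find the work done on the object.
W = F·d·cosθ = (166)(28)cos(30°) = 4025 J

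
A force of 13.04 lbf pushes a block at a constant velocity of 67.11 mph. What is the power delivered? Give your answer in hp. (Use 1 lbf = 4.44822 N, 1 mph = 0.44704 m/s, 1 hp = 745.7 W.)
Convert to SI: F = 58.0048 N, v = 30.0009 m/s
P = Fv = (58.0048)(30.0009) = 1740.19 W = 2.334 hp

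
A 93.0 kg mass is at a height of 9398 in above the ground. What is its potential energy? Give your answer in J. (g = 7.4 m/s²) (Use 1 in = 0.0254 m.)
Convert to SI: m = 93.0 kg, h = 238.709 m
PE = mgh = (93.0)(7.4)(238.709) = 164300 J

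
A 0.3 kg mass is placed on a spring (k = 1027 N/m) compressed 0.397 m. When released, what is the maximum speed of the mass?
½kx² = ½mv² ⇒ v = x√(k/m) = (0.397)√(1027/0.3) = 23.23 m/s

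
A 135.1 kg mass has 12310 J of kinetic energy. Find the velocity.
v = √(2·KE/m) = √(2·12310/135.1) = 13.5 m/s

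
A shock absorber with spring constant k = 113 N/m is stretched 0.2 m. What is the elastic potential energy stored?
PE = ½kx² = ½(113)(0.2)² = 2.26 J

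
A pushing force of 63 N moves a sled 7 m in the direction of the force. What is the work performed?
W = F·d = (63)(7) = 441.0 J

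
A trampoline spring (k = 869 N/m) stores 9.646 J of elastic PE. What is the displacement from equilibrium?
x = √(2·PE/k) = √(2·9.646/869) = 0.149 m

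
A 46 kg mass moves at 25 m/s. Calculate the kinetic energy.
KE = ½mv² = ½(46)(25)² = 14375.0 J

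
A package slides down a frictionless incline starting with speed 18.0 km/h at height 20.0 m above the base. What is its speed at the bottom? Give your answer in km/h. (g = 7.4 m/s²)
Convert to SI: v₀ = 5.0 m/s, h = 20.0 m
½mv₀² + mgh = ½mv² ⇒ v = √(v₀² + 2gh) = √(5.0² + 2·7.4·20.0) = 17.9165 m/s = 64.5 km/h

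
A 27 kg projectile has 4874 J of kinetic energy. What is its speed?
v = √(2·KE/m) = √(2·4874/27) = 19.0 m/s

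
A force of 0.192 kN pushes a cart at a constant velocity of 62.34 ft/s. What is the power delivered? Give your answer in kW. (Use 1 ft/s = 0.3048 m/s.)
Convert to SI: F = 192.0 N, v = 19.0012 m/s
P = Fv = (192.0)(19.0012) = 3648.24 W = 3.648 kW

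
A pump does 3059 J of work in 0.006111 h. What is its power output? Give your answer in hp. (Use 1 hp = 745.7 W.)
Convert to SI: W = 3059.0 J, t = 21.9996 s
P = W/t = 3059.0/21.9996 = 139.048 W = 0.1865 hp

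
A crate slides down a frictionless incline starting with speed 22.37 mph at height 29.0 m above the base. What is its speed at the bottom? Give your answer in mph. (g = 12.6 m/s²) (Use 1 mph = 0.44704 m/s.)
Convert to SI: v₀ = 10.0003 m/s, h = 29.0 m
½mv₀² + mgh = ½mv² ⇒ v = √(v₀² + 2gh) = √(10.0003² + 2·12.6·29.0) = 28.8237 m/s = 64.48 mph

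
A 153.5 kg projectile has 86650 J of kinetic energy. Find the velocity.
v = √(2·KE/m) = √(2·86650/153.5) = 33.6 m/s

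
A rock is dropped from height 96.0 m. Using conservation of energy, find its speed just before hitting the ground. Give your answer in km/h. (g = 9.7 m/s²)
mgh = ½mv² ⇒ v = √(2gh) = √(2·9.7·96.0) = 43.1555 m/s = 155.4 km/h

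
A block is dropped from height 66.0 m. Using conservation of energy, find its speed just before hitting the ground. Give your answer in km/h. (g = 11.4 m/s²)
mgh = ½mv² ⇒ v = √(2gh) = √(2·11.4·66.0) = 38.7918 m/s = 139.7 km/h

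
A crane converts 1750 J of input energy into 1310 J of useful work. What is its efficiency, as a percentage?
η = W_out/W_in = 1310/1750 = 74.86%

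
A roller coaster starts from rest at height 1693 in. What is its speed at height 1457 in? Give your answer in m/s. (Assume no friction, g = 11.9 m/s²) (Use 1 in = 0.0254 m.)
Convert to SI: h₁−h₂ = 5.9944 m
mgh₁ = mgh₂ + ½mv² ⇒ v = √(2g(h₁−h₂)) = √(2·11.9·5.9944) = 11.94 m/s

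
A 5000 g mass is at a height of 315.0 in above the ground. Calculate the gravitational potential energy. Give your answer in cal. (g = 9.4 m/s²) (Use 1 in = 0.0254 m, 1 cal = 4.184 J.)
Convert to SI: m = 5.0 kg, h = 8.001 m
PE = mgh = (5.0)(9.4)(8.001) = 376.047 J = 89.88 cal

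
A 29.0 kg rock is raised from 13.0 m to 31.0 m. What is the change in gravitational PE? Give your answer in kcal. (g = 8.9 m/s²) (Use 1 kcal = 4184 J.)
ΔPE = mgΔh = (29.0)(8.9)(18.0) = 4645.8 J = 1.11 kcal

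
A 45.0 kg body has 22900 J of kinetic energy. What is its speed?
v = √(2·KE/m) = √(2·22900/45.0) = 31.9 m/s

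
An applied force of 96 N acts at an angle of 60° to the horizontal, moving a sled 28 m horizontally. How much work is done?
W = F·d·cosθ = (96)(28)cos(60°) = 1344 J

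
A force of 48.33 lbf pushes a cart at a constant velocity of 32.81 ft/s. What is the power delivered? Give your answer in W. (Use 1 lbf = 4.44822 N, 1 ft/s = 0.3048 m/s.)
Convert to SI: F = 214.982 N, v = 10.0005 m/s
P = Fv = (214.982)(10.0005) = 2150 W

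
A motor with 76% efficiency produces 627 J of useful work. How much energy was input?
W_in = W_out/η = 627/0.76 = 825.0 J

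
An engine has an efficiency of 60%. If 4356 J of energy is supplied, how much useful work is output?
W_out = η·W_in = 0.6·4356 = 2613.6 J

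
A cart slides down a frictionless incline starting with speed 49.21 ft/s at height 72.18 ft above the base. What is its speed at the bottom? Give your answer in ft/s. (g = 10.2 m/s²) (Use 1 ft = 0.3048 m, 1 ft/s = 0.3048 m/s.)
Convert to SI: v₀ = 14.9992 m/s, h = 22.0005 m
½mv₀² + mgh = ½mv² ⇒ v = √(v₀² + 2gh) = √(14.9992² + 2·10.2·22.0005) = 25.9574 m/s = 85.16 ft/s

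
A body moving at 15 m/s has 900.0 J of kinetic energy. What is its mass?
m = 2·KE/v² = 2·900.0/(15)² = 8.0 kg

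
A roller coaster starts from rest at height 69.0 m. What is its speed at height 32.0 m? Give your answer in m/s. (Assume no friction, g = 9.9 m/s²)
mgh₁ = mgh₂ + ½mv² ⇒ v = √(2g(h₁−h₂)) = √(2·9.9·37.0) = 27.07 m/s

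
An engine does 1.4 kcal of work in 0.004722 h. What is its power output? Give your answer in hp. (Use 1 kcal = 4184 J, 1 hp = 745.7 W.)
Convert to SI: W = 5857.6 J, t = 16.9992 s
P = W/t = 5857.6/16.9992 = 344.581 W = 0.4621 hp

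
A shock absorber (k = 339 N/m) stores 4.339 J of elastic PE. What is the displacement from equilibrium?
x = √(2·PE/k) = √(2·4.339/339) = 0.16 m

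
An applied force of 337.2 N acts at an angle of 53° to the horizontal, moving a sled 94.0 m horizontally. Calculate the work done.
W = F·d·cosθ = (337.2)(94.0)cos(53°) = 19080 J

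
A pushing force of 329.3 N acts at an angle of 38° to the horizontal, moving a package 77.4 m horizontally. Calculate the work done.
W = F·d·cosθ = (329.3)(77.4)cos(38°) = 20080 J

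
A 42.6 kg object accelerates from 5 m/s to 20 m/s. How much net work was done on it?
W = ΔKE = ½m(v₂² − v₁²) = ½(42.6)(20² − 5²) = 7987.5 J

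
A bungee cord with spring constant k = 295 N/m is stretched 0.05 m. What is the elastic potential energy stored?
PE = ½kx² = ½(295)(0.05)² = 0.3688 J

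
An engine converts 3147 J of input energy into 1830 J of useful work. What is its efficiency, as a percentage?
η = W_out/W_in = 1830/3147 = 58.15%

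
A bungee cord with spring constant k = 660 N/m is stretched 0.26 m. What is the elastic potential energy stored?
PE = ½kx² = ½(660)(0.26)² = 22.31 J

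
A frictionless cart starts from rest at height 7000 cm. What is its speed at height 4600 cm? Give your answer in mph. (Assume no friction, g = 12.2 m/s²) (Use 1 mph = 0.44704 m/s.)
Convert to SI: h₁−h₂ = 24.0 m
mgh₁ = mgh₂ + ½mv² ⇒ v = √(2g(h₁−h₂)) = √(2·12.2·24.0) = 24.1992 m/s = 54.13 mph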